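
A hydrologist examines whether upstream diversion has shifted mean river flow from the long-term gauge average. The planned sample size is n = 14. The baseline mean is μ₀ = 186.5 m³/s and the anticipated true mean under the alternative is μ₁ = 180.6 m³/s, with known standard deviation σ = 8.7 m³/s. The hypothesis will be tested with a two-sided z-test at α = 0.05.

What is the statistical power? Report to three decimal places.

Standardized effect: d = |μ₁ − μ₀| / σ = |180.6 − 186.5| / 8.7 = 0.6782
Noncentrality parameter: δ = d·√n = 0.6782 × √14 = 2.5374
Two-sided α = 0.05 → critical value z_{0.025} = 1.960.
Power = Φ(δ − 1.960) + Φ(−δ − 1.960) = Φ(0.577) + Φ(-4.497) = 0.7182 + 0.0000 = 0.7182.

Power ≈ 0.718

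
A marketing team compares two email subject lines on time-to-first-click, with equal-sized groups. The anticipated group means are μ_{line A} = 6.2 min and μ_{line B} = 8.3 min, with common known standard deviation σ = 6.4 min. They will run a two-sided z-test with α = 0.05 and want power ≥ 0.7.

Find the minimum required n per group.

n = 115 per group

Standardized effect: d = |μ_{line A} − μ_{line B}| / σ = |6.2 − 8.3| / 6.4 = 0.3281
Set Φ(δ − 1.960) = 0.7; then δ − 1.960 = Φ⁻¹(0.7) = 0.524, giving δ = 2.484.
(The Φ(−δ − z_{α/2}) term is vanishingly small for δ > 0 and is dropped in the standard sample-size formula.)
δ = d·√(n/2) ⇒ n = 2(δ/d)² = 2 × (2.484 / 0.3281)² = 114.65.
Round up to the next whole unit.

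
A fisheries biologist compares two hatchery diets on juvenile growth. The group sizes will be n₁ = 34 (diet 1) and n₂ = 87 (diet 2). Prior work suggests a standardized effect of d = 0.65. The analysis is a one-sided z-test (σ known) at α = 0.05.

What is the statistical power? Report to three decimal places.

Noncentrality parameter: λ = d / √(1/n₁ + 1/n₂) = 0.65 / √(1/34 + 1/87) = 3.2138
One-sided α = 0.05 → critical value z_{0.05} = 1.645.
Power = Φ(λ − 1.645) = Φ(1.569) = 0.9417.

Power ≈ 0.942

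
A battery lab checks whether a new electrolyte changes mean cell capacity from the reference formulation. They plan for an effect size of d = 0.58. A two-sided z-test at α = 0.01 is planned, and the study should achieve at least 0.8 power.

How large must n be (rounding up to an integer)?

n = 35

Set Φ(δ − 2.576) = 0.8; then δ − 2.576 = Φ⁻¹(0.8) = 0.842, giving δ = 3.417.
(Ignoring the negligible lower-tail rejection probability gives the usual closed-form inversion.)
δ = d·√n ⇒ n = (δ/d)² = (3.417 / 0.58)² = 34.72.
Rounding up, n = 35.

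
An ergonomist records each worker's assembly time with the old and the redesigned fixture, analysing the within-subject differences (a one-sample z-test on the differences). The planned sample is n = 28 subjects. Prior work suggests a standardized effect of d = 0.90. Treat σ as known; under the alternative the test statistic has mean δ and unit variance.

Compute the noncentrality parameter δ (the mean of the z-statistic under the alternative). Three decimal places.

The noncentrality parameter scales effect size by the design's sample-size factor: δ = d·√n = 0.90 × √28 = 4.7624

δ ≈ 4.762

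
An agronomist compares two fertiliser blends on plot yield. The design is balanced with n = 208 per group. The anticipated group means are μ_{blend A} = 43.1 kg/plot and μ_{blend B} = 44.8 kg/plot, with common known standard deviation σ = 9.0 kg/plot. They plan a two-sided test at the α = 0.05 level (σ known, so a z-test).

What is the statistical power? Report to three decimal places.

Standardized effect: d = |μ_{blend A} − μ_{blend B}| / σ = |43.1 − 44.8| / 9.0 = 0.1889
Noncentrality parameter: δ = d·√(n/2) = 0.1889 × √(208/2) = 1.9263
Critical value for a two-sided test at α = 0.05: z_{α/2} = 1.960.
Power = Φ(δ − 1.960) + Φ(−δ − 1.960) = Φ(-0.034) + Φ(-3.886) = 0.4866 + 0.0001 = 0.4866.

Power ≈ 0.487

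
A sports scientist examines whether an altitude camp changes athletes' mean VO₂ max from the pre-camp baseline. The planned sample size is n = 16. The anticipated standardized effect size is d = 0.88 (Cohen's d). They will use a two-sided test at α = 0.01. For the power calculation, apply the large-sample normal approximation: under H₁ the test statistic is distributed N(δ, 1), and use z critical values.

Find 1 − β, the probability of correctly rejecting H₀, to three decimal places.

Noncentrality parameter: δ = d·√n = 0.88 × √16 = 3.5200
Critical value for a two-sided test at α = 0.01: z_{α/2} = 2.576.
Power = Φ(δ − 2.576) + Φ(−δ − 2.576) = Φ(0.944) + Φ(-6.096) = 0.8275 + 0.0000 = 0.8275.

Power ≈ 0.827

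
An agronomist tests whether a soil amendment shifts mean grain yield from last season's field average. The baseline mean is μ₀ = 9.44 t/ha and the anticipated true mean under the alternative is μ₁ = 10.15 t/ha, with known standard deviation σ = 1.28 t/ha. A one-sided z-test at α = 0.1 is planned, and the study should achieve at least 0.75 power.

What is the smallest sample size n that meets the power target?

Standardized effect: d = |μ₁ − μ₀| / σ = |10.15 − 9.44| / 1.28 = 0.5547
For power 0.75 need Φ(δ − z_{0.1}) = 0.75, so δ = z_{0.1} + z_{0.25} = 1.282 + 0.674 = 1.956.
δ = d·√n ⇒ n = (δ/d)² = (1.956 / 0.5547)² = 12.44.
Rounding up, n = 13.

n = 13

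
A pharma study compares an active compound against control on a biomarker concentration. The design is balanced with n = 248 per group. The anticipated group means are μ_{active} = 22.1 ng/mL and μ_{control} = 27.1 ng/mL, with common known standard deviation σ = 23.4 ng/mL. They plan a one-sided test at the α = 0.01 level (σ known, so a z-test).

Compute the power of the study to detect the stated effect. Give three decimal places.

Standardized effect: d = |μ_{active} − μ_{control}| / σ = |22.1 − 27.1| / 23.4 = 0.2137
Noncentrality parameter: δ = d·√(n/2) = 0.2137 × √(248/2) = 2.3794
One-sided α = 0.01 → critical value z_{0.01} = 2.326.
Power = P(Z > 2.326 − δ) = Φ(0.053) = 0.5211.

Power ≈ 0.521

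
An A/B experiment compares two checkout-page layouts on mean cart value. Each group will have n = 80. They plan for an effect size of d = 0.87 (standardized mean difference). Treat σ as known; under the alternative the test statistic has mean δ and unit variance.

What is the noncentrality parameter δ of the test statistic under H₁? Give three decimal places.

δ ≈ 5.502

δ = d·√(n/2) = 0.87 × √(80/2) = 5.5024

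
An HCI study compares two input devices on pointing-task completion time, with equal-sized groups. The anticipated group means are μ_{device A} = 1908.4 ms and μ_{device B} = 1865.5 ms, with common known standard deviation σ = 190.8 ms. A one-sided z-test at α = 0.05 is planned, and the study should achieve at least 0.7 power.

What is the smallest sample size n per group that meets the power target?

n = 187 per group

Standardized effect: d = |μ_{device A} − μ_{device B}| / σ = |1908.4 − 1865.5| / 190.8 = 0.2248
Set Φ(δ − 1.645) = 0.7; then δ − 1.645 = Φ⁻¹(0.7) = 0.524, giving δ = 2.169.
δ = d·√(n/2) ⇒ n = 2(δ/d)² = 2 × (2.169 / 0.2248)² = 186.16.
Rounding up, n = 187 per group.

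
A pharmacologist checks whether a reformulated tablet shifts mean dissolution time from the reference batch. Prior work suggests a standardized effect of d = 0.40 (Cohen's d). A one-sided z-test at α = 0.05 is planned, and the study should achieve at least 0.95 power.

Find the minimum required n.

n = 68

For power 0.95 need Φ(δ − z_{0.05}) = 0.95, so δ = z_{0.05} + z_{0.05} = 1.645 + 1.645 = 3.290.
δ = d·√n ⇒ n = (δ/d)² = (3.290 / 0.40)² = 67.64.
Rounding up, n = 68.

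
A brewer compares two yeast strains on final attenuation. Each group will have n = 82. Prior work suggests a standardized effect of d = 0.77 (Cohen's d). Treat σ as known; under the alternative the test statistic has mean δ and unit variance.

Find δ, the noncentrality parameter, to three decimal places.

δ ≈ 4.930

δ = d·√(n/2) = 0.77 × √(82/2) = 4.9304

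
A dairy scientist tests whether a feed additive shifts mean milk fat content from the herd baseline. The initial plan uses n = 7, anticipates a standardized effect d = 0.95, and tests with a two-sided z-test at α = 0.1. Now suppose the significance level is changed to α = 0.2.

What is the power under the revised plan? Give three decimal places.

δ = d·√n = 0.95 × √7 = 2.5135 (unchanged). New critical value: z_{0.1} = 1.282.
Revised power = Φ(δ − 1.282) + Φ(−δ − 1.282) = Φ(1.232) + Φ(-3.795) = 0.8910 + 0.0001 = 0.8911.

Power ≈ 0.891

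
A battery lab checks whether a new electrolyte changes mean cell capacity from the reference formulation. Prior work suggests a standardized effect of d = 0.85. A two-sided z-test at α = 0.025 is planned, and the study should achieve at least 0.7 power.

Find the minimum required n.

n = 11

For power 0.7 need Φ(δ − z_{0.0125}) = 0.7, so δ = z_{0.0125} + z_{0.30} = 2.241 + 0.524 = 2.766.
(Ignoring the negligible lower-tail rejection probability gives the usual closed-form inversion.)
δ = d·√n ⇒ n = (δ/d)² = (2.766 / 0.85)² = 10.59.
Round up to the next whole unit.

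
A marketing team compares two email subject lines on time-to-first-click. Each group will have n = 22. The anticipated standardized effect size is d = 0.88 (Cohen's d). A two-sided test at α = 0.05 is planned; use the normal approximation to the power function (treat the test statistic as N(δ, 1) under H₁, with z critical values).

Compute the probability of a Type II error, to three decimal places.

β ≈ 0.169

Noncentrality parameter: δ = d·√(n/2) = 0.88 × √(22/2) = 2.9186
Critical value for a two-sided test at α = 0.05: z_{α/2} = 1.960.
Power = Φ(δ − 1.960) + Φ(−δ − 1.960) = Φ(0.959) + Φ(-4.879) = 0.8311 + 0.0000 = 0.8311.
Type II error: β = 1 − power = 1 − 0.8311 = 0.1689.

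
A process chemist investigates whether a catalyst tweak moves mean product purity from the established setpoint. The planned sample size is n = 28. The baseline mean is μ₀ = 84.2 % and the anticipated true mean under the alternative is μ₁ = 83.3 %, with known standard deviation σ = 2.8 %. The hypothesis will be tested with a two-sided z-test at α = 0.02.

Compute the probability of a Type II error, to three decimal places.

Standardized effect: d = |μ₁ − μ₀| / σ = |83.3 − 84.2| / 2.8 = 0.3214
Noncentrality parameter: δ = d·√n = 0.3214 × √28 = 1.7008
Critical value for a two-sided test at α = 0.02: z_{α/2} = 2.326.
Power = Φ(δ − 2.326) + Φ(−δ − 2.326) = Φ(-0.626) + Φ(-4.027) = 0.2658 + 0.0000 = 0.2658.
Type II error: β = 1 − power = 1 − 0.2658 = 0.7342.

β ≈ 0.734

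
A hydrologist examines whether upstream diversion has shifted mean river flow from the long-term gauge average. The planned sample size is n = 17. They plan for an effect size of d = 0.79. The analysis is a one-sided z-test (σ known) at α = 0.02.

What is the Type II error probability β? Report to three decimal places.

Noncentrality parameter: δ = d·√n = 0.79 × √17 = 3.2573
One-sided α = 0.02 → critical value z_{0.02} = 2.054.
Power = Φ(δ − 2.054) = Φ(1.204) = 0.8856.
Type II error: β = 1 − power = 1 − 0.8856 = 0.1144.

β ≈ 0.114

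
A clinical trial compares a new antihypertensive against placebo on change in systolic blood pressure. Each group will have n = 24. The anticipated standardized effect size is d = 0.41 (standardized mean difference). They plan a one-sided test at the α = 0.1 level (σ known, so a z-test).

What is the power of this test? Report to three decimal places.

Noncentrality parameter: δ = d·√(n/2) = 0.41 × √(24/2) = 1.4203
One-sided α = 0.1 → critical value z_{0.1} = 1.282.
Power = Φ(δ − 1.282) = Φ(0.139) = 0.5552.

Power ≈ 0.555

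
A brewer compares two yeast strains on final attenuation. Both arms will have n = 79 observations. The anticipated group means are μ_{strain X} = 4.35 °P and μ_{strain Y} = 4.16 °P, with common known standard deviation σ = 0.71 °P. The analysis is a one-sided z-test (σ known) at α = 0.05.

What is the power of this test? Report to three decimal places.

Power ≈ 0.515

Standardized effect: d = |μ_{strain X} − μ_{strain Y}| / σ = |4.35 − 4.16| / 0.71 = 0.2676
Noncentrality parameter: δ = d·√(n/2) = 0.2676 × √(79/2) = 1.6819
One-sided α = 0.05 → critical value z_{0.05} = 1.645.
Power = P(Z > 1.645 − δ) = Φ(0.037) = 0.5148.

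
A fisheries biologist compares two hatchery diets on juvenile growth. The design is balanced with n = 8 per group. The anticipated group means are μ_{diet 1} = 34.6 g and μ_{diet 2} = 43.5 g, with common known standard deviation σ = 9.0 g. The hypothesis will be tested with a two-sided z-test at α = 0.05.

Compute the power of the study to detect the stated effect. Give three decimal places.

Power ≈ 0.507

Standardized effect: d = |μ_{diet 1} − μ_{diet 2}| / σ = |34.6 − 43.5| / 9.0 = 0.9889
Noncentrality parameter: δ = d·√(n/2) = 0.9889 × √(8/2) = 1.9778
Critical value for a two-sided test at α = 0.05: z_{α/2} = 1.960.
Power = Φ(δ − 1.960) + Φ(−δ − 1.960) = Φ(0.018) + Φ(-3.938) = 0.5071 + 0.0000 = 0.5071.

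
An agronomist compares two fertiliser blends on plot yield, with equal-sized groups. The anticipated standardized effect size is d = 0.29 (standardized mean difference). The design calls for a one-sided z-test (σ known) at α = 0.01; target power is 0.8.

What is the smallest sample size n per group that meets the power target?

Set Φ(δ − 2.326) = 0.8; then δ − 2.326 = Φ⁻¹(0.8) = 0.842, giving δ = 3.168.
δ = d·√(n/2) ⇒ n = 2(δ/d)² = 2 × (3.168 / 0.29)² = 238.67.
Round up to the next whole unit.

n = 239 per group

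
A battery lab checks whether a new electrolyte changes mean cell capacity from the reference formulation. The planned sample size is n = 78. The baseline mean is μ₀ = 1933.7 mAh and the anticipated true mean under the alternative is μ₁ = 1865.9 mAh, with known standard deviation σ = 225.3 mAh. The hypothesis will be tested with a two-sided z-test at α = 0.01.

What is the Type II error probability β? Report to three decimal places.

Standardized effect: d = |μ₁ − μ₀| / σ = |1865.9 − 1933.7| / 225.3 = 0.3009
Noncentrality parameter: δ = d·√n = 0.3009 × √78 = 2.6578
Critical value for a two-sided test at α = 0.01: z_{α/2} = 2.576.
Power = Φ(δ − 2.576) + Φ(−δ − 2.576) = Φ(0.082) + Φ(-5.234) = 0.5326 + 0.0000 = 0.5326.
Type II error: β = 1 − power = 1 − 0.5326 = 0.4674.

β ≈ 0.467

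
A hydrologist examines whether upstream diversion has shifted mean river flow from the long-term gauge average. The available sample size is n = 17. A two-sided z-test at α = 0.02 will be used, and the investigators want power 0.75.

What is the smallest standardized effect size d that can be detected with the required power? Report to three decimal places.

Need Φ(δ − 2.326) = 0.75, so δ = 2.326 + 0.674 = 3.001.
(Lower-tail contribution to power is negligible for δ > 0.)
δ = d·√n ⇒ d = δ/√n = 3.001/√17 = 0.7278.

d ≈ 0.728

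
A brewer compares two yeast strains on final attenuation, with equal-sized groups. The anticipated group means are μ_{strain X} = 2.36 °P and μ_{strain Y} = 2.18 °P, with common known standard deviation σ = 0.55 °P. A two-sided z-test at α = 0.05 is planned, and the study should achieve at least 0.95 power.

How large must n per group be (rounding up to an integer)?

n = 243 per group

Standardized effect: d = |μ_{strain X} − μ_{strain Y}| / σ = |2.36 − 2.18| / 0.55 = 0.3273
Set Φ(δ − 1.960) = 0.95; then δ − 1.960 = Φ⁻¹(0.95) = 1.645, giving δ = 3.605.
(Ignoring the negligible lower-tail rejection probability gives the usual closed-form inversion.)
δ = d·√(n/2) ⇒ n = 2(δ/d)² = 2 × (3.605 / 0.3273)² = 242.65.
Round up to the next whole unit.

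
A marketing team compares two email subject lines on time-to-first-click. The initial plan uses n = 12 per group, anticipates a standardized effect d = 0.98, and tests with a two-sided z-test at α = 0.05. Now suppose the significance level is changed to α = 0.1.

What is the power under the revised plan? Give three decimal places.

Power ≈ 0.775

δ = d·√(n/2) = 0.98 × √(12/2) = 2.4005 (unchanged). New critical value: z_{0.05} = 1.645.
Revised power = Φ(δ − 1.645) + Φ(−δ − 1.645) = Φ(0.756) + Φ(-4.045) = 0.7751 + 0.0000 = 0.7751.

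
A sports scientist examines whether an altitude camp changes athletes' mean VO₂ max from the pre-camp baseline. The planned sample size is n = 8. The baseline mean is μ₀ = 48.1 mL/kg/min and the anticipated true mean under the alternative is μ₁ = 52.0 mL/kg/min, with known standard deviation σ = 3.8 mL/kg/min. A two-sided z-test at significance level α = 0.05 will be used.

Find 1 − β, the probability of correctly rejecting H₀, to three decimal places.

Power ≈ 0.827

Standardized effect: d = |μ₁ − μ₀| / σ = |52.0 − 48.1| / 3.8 = 1.0263
Noncentrality parameter: δ = d·√n = 1.0263 × √8 = 2.9029
Two-sided α = 0.05 → critical value z_{0.025} = 1.960.
Power = Φ(δ − 1.960) + Φ(−δ − 1.960) = Φ(0.943) + Φ(-4.863) = 0.8271 + 0.0000 = 0.8271.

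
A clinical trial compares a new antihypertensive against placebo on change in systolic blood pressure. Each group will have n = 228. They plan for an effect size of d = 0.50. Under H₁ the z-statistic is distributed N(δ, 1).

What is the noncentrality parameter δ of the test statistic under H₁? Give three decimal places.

δ ≈ 5.339

δ = d·√(n/2) = 0.50 × √(228/2) = 5.3385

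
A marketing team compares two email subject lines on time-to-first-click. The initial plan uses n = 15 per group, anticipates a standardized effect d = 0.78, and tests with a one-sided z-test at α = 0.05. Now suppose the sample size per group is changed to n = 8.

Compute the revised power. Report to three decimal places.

Power ≈ 0.466

With n = 8 per group: δ = d·√(n/2) = 0.78 × √(8/2) = 1.5600. Critical value z_{0.05} = 1.645.
Revised power = Φ(δ − 1.645) = Φ(-0.085) = 0.4662.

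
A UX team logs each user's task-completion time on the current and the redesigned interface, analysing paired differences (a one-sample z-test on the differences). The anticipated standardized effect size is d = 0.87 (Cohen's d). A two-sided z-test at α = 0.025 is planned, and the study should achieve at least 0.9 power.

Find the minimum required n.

n = 17

Set Φ(δ − 2.241) = 0.9; then δ − 2.241 = Φ⁻¹(0.9) = 1.282, giving δ = 3.523.
(Ignoring the negligible lower-tail rejection probability gives the usual closed-form inversion.)
δ = d·√n ⇒ n = (δ/d)² = (3.523 / 0.87)² = 16.40.
Round up to the next whole unit.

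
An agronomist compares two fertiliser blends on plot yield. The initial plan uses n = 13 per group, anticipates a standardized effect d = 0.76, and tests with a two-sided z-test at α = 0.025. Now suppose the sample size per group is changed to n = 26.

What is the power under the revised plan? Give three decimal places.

With n = 26 per group: δ = d·√(n/2) = 0.76 × √(26/2) = 2.7402. Critical value z_{0.0125} = 2.241.
Revised power = Φ(δ − 2.241) + Φ(−δ − 2.241) = Φ(0.499) + Φ(-4.982) = 0.6910 + 0.0000 = 0.6910.

Power ≈ 0.691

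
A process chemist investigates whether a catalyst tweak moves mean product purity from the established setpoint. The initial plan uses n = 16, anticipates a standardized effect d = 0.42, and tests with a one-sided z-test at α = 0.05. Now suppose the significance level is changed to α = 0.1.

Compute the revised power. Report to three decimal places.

Power ≈ 0.655

δ = d·√n = 0.42 × √16 = 1.6800 (unchanged). New critical value: z_{0.1} = 1.282.
Revised power = P(Z > 1.282 − δ) = Φ(0.398) = 0.6549.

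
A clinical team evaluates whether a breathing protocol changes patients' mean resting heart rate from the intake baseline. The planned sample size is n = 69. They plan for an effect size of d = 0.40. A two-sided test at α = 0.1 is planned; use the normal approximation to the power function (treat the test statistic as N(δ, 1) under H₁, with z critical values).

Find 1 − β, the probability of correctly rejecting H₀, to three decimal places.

Power ≈ 0.953

Noncentrality parameter: δ = d·√n = 0.40 × √69 = 3.3226
Critical value for a two-sided test at α = 0.1: z_{α/2} = 1.645.
Power = Φ(δ − 1.645) + Φ(−δ − 1.645) = Φ(1.678) + Φ(-4.968) = 0.9533 + 0.0000 = 0.9533.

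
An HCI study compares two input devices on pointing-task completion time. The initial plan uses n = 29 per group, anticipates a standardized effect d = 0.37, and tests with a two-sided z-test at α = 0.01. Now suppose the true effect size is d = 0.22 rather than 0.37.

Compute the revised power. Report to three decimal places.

With d = 0.22: δ = d·√(n/2) = 0.22 × √(29/2) = 0.8377. Critical value z_{0.005} = 2.576.
Revised power = Φ(δ − 2.576) + Φ(−δ − 2.576) = Φ(-1.738) + Φ(-3.414) = 0.0411 + 0.0003 = 0.0414.

Power ≈ 0.041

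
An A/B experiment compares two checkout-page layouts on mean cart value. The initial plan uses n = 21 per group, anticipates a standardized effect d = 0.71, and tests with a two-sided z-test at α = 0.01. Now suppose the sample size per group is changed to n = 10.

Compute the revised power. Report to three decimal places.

With n = 10 per group: δ = d·√(n/2) = 0.71 × √(10/2) = 1.5876. Critical value z_{0.005} = 2.576.
Revised power = Φ(δ − 2.576) + Φ(−δ − 2.576) = Φ(-0.988) + Φ(-4.163) = 0.1615 + 0.0000 = 0.1615.

Power ≈ 0.162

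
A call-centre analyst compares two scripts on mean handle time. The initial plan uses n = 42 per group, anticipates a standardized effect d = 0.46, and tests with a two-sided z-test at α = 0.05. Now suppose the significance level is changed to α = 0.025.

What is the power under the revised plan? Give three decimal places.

δ = d·√(n/2) = 0.46 × √(42/2) = 2.1080 (unchanged). New critical value: z_{0.0125} = 2.241.
Revised power = Φ(δ − 2.241) + Φ(−δ − 2.241) = Φ(-0.133) + Φ(-4.349) = 0.4469 + 0.0000 = 0.4469.

Power ≈ 0.447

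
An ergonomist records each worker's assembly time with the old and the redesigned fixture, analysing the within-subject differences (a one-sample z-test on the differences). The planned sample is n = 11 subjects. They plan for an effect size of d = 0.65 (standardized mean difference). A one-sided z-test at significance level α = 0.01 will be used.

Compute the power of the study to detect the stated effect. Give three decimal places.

Power ≈ 0.432

Noncentrality parameter: δ = d·√n = 0.65 × √11 = 2.1558
Critical value for a one-sided test at α = 0.01: z_α = 2.326.
Power = P(Z > 2.326 − δ) = Φ(-0.171) = 0.4323.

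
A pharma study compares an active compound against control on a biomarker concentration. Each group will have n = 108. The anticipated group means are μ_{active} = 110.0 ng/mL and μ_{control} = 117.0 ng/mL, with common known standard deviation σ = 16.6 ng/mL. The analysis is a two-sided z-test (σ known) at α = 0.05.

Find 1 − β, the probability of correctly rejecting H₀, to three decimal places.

Power ≈ 0.873

Standardized effect: d = |μ_{active} − μ_{control}| / σ = |110.0 − 117.0| / 16.6 = 0.4217
Noncentrality parameter: δ = d·√(n/2) = 0.4217 × √(108/2) = 3.0988
Critical value for a two-sided test at α = 0.05: z_{α/2} = 1.960.
Power = Φ(δ − 1.960) + Φ(−δ − 1.960) = Φ(1.139) + Φ(-5.059) = 0.8726 + 0.0000 = 0.8726.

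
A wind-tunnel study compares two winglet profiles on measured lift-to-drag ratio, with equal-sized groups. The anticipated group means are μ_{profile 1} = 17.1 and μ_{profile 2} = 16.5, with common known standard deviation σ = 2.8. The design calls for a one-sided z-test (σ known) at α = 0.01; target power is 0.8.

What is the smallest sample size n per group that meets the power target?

Standardized effect: d = |μ_{profile 1} − μ_{profile 2}| / σ = |17.1 − 16.5| / 2.8 = 0.2143
Set Φ(δ − 2.326) = 0.8; then δ − 2.326 = Φ⁻¹(0.8) = 0.842, giving δ = 3.168.
δ = d·√(n/2) ⇒ n = 2(δ/d)² = 2 × (3.168 / 0.2143)² = 437.12.
Round up to the next whole unit.

n = 438 per group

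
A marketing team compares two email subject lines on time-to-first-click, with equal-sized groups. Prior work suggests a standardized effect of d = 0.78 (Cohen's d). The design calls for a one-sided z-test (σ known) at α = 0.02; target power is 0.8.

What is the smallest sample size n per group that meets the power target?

For power 0.8 need Φ(δ − z_{0.02}) = 0.8, so δ = z_{0.02} + z_{0.20} = 2.054 + 0.842 = 2.895.
δ = d·√(n/2) ⇒ n = 2(δ/d)² = 2 × (2.895 / 0.78)² = 27.56.
Rounding up, n = 28 per group.

n = 28 per group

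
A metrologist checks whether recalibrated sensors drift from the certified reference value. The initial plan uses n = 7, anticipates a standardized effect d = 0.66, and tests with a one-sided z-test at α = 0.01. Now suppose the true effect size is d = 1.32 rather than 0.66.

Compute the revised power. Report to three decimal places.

With d = 1.32: δ = d·√n = 1.32 × √7 = 3.4924. Critical value z_{0.01} = 2.326.
Revised power = P(Z > 2.326 − δ) = Φ(1.166) = 0.8782.

Power ≈ 0.878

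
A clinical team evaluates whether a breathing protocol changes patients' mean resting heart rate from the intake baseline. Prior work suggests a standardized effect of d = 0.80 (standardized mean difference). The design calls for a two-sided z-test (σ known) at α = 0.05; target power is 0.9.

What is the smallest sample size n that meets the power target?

n = 17

Set Φ(δ − 1.960) = 0.9; then δ − 1.960 = Φ⁻¹(0.9) = 1.282, giving δ = 3.242.
(For δ > 0 the lower-tail rejection region contributes negligibly to power, so the one-term inversion is standard.)
δ = d·√n ⇒ n = (δ/d)² = (3.242 / 0.80)² = 16.42.
Rounding up, n = 17.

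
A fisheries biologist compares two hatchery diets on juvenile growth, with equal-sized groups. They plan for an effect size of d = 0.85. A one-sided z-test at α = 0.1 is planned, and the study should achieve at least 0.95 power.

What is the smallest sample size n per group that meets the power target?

n = 24 per group

For power 0.95 need Φ(δ − z_{0.1}) = 0.95, so δ = z_{0.1} + z_{0.05} = 1.282 + 1.645 = 2.926.
δ = d·√(n/2) ⇒ n = 2(δ/d)² = 2 × (2.926 / 0.85)² = 23.71.
Round up to the next whole unit.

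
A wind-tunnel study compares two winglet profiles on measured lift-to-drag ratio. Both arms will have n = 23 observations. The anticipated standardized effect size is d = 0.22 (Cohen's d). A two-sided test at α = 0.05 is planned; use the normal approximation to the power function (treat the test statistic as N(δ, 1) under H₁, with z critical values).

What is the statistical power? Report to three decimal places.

Noncentrality parameter: λ = d·√(n/2) = 0.22 × √(23/2) = 0.7461
Two-sided α = 0.05 → critical value z_{0.025} = 1.960.
Power = Φ(λ − 1.960) + Φ(−λ − 1.960) = Φ(-1.214) + Φ(-2.706) = 0.1124 + 0.0034 = 0.1158.

Power ≈ 0.116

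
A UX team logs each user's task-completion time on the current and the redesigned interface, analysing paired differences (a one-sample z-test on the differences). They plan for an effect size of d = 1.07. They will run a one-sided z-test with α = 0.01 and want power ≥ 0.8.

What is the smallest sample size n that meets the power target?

For power 0.8 need Φ(δ − z_{0.01}) = 0.8, so δ = z_{0.01} + z_{0.20} = 2.326 + 0.842 = 3.168.
δ = d·√n ⇒ n = (δ/d)² = (3.168 / 1.07)² = 8.77.
Round up to the next whole unit.

n = 9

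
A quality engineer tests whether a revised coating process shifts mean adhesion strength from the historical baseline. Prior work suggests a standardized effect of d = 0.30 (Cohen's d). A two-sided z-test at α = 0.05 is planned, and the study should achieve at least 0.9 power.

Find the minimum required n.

n = 117

For power 0.9 need Φ(δ − z_{0.025}) = 0.9, so δ = z_{0.025} + z_{0.10} = 1.960 + 1.282 = 3.242.
(Ignoring the negligible lower-tail rejection probability gives the usual closed-form inversion.)
δ = d·√n ⇒ n = (δ/d)² = (3.242 / 0.30)² = 116.75.
Rounding up, n = 117.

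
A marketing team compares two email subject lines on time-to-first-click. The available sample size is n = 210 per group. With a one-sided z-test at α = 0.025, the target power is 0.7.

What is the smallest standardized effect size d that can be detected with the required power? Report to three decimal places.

d ≈ 0.242

Required noncentrality: δ = z_{0.025} + z_{0.30} = 1.960 + 0.524 = 2.484.
δ = d·√(n/2) ⇒ d = δ/√(n/2) = 2.484/√(210/2) = 0.2424.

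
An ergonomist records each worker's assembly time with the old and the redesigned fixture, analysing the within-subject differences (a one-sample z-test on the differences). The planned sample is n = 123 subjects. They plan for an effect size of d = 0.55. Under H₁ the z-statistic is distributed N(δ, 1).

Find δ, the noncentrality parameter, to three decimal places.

δ ≈ 6.100

The noncentrality parameter scales effect size by the design's sample-size factor: δ = d·√n = 0.55 × √123 = 6.0998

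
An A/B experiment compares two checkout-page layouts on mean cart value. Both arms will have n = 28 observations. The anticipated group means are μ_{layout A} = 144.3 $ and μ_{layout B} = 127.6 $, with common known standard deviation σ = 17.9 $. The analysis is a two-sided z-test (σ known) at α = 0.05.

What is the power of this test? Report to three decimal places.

Standardized effect: d = |μ_{layout A} − μ_{layout B}| / σ = |144.3 − 127.6| / 17.9 = 0.9330
Noncentrality parameter: δ = d·√(n/2) = 0.9330 × √(28/2) = 3.4908
Critical value for a two-sided test at α = 0.05: z_{α/2} = 1.960.
Power = Φ(δ − 1.960) + Φ(−δ − 1.960) = Φ(1.531) + Φ(-5.451) = 0.9371 + 0.0000 = 0.9371.

Power ≈ 0.937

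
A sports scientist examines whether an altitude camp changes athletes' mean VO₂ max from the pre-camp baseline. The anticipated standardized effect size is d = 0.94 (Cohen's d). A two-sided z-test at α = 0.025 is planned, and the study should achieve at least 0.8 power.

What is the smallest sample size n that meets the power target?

For power 0.8 need Φ(δ − z_{0.0125}) = 0.8, so δ = z_{0.0125} + z_{0.20} = 2.241 + 0.842 = 3.083.
(For δ > 0 the lower-tail rejection region contributes negligibly to power, so the one-term inversion is standard.)
δ = d·√n ⇒ n = (δ/d)² = (3.083 / 0.94)² = 10.76.
Rounding up, n = 11.

n = 11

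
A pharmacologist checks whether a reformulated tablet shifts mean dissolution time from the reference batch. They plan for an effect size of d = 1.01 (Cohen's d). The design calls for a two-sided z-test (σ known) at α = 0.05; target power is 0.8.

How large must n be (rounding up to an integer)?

n = 8

Set Φ(δ − 1.960) = 0.8; then δ − 1.960 = Φ⁻¹(0.8) = 0.842, giving δ = 2.802.
(Ignoring the negligible lower-tail rejection probability gives the usual closed-form inversion.)
δ = d·√n ⇒ n = (δ/d)² = (2.802 / 1.01)² = 7.69.
Rounding up, n = 8.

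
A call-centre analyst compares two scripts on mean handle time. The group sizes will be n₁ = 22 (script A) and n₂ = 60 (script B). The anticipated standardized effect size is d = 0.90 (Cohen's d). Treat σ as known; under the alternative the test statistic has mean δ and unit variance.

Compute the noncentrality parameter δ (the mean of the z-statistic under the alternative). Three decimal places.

δ ≈ 3.611

The noncentrality parameter scales effect size by the design's sample-size factor: δ = d / √(1/n₁ + 1/n₂) = 0.90 / √(1/22 + 1/60) = 3.6110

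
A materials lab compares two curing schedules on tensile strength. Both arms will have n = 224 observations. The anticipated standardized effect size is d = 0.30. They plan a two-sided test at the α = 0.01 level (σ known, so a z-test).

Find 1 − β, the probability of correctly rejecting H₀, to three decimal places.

Power ≈ 0.725

Noncentrality parameter: δ = d·√(n/2) = 0.30 × √(224/2) = 3.1749
Two-sided α = 0.01 → critical value z_{0.005} = 2.576.
Power = Φ(δ − 2.576) + Φ(−δ − 2.576) = Φ(0.599) + Φ(-5.751) = 0.7254 + 0.0000 = 0.7254.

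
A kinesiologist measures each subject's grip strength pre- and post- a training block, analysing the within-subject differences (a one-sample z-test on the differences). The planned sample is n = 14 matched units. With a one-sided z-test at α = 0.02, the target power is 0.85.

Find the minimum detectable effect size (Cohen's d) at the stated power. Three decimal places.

d ≈ 0.826

Required noncentrality: δ = z_{0.02} + z_{0.15} = 2.054 + 1.036 = 3.090.
δ = d·√n ⇒ d = δ/√n = 3.090/√14 = 0.8259.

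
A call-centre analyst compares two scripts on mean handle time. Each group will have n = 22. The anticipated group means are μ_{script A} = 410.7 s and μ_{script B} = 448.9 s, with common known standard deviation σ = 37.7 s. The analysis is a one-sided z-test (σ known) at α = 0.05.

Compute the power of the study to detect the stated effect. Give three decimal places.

Standardized effect: d = |μ_{script A} − μ_{script B}| / σ = |410.7 − 448.9| / 37.7 = 1.0133
Noncentrality parameter: δ = d·√(n/2) = 1.0133 × √(22/2) = 3.3606
One-sided α = 0.05 → critical value z_{0.05} = 1.645.
Power = Φ(δ − 1.645) = Φ(1.716) = 0.9569.

Power ≈ 0.957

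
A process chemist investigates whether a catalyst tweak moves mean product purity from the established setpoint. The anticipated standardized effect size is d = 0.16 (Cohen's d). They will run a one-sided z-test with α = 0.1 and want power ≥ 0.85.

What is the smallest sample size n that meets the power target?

For power 0.85 need Φ(δ − z_{0.1}) = 0.85, so δ = z_{0.1} + z_{0.15} = 1.282 + 1.036 = 2.318.
δ = d·√n ⇒ n = (δ/d)² = (2.318 / 0.16)² = 209.88.
Rounding up, n = 210.

n = 210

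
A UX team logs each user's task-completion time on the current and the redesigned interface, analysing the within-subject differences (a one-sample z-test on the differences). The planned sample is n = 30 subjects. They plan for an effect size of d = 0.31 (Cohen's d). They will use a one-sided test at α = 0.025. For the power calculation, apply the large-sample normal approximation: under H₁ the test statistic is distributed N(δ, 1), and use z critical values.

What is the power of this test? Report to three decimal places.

Noncentrality parameter: δ = d·√n = 0.31 × √30 = 1.6979
One-sided α = 0.025 → critical value z_{0.025} = 1.960.
Power = Φ(δ − 1.960) = Φ(-0.262) = 0.3967.

Power ≈ 0.397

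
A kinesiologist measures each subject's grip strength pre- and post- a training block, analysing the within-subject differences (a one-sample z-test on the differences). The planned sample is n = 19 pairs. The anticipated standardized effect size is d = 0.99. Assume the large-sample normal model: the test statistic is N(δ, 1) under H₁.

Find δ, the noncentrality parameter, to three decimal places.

δ ≈ 4.315

δ = d·√n = 0.99 × √19 = 4.3153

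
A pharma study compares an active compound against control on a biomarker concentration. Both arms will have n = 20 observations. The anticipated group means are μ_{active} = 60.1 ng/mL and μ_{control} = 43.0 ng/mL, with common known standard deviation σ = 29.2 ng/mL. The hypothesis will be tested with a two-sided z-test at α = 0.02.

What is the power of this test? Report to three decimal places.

Standardized effect: d = |μ_{active} − μ_{control}| / σ = |60.1 − 43.0| / 29.2 = 0.5856
Noncentrality parameter: δ = d·√(n/2) = 0.5856 × √(20/2) = 1.8519
Two-sided α = 0.02 → critical value z_{0.01} = 2.326.
Power = Φ(δ − 2.326) + Φ(−δ − 2.326) = Φ(-0.474) + Φ(-4.178) = 0.3176 + 0.0000 = 0.3176.

Power ≈ 0.318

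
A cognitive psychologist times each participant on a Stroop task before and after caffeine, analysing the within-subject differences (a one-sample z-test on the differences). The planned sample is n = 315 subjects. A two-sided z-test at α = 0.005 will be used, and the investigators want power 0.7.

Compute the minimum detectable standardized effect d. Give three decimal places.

Required noncentrality: δ = z_{0.0025} + z_{0.30} = 2.807 + 0.524 = 3.331.
(Lower-tail contribution to power is negligible for δ > 0.)
δ = d·√n ⇒ d = δ/√n = 3.331/√315 = 0.1877.

d ≈ 0.188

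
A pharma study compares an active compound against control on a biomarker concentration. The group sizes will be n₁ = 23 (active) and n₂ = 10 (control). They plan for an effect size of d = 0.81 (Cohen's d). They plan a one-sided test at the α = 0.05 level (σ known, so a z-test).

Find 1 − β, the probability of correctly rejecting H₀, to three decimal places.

Noncentrality parameter: λ = d / √(1/n₁ + 1/n₂) = 0.81 / √(1/23 + 1/10) = 2.1384
Critical value for a one-sided test at α = 0.05: z_α = 1.645.
Power = Φ(λ − 1.645) = Φ(0.494) = 0.6892.

Power ≈ 0.689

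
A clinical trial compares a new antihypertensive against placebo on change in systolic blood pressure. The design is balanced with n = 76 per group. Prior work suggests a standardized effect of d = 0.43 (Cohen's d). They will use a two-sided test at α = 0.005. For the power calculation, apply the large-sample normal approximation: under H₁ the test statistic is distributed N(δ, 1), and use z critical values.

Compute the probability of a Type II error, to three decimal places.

β ≈ 0.562

Noncentrality parameter: δ = d·√(n/2) = 0.43 × √(76/2) = 2.6507
Two-sided α = 0.005 → critical value z_{0.0025} = 2.807.
Power = Φ(δ − 2.807) + Φ(−δ − 2.807) = Φ(-0.156) + Φ(-5.458) = 0.4379 + 0.0000 = 0.4379.
Type II error: β = 1 − power = 1 − 0.4379 = 0.5621.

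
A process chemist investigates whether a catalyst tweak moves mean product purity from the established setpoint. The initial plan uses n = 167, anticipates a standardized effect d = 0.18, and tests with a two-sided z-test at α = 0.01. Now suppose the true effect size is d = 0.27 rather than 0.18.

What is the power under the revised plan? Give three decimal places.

With d = 0.27: δ = d·√n = 0.27 × √167 = 3.4892. Critical value z_{0.005} = 2.576.
Revised power = Φ(δ − 2.576) + Φ(−δ − 2.576) = Φ(0.913) + Φ(-6.065) = 0.8195 + 0.0000 = 0.8195.

Power ≈ 0.819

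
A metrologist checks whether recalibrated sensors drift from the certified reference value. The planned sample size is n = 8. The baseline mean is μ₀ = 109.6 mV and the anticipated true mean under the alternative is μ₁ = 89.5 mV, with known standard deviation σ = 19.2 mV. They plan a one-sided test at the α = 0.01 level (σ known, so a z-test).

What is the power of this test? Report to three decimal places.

Power ≈ 0.737

Standardized effect: d = |μ₁ − μ₀| / σ = |89.5 − 109.6| / 19.2 = 1.0469
Noncentrality parameter: δ = d·√n = 1.0469 × √8 = 2.9610
Critical value for a one-sided test at α = 0.01: z_α = 2.326.
Power = P(Z > 2.326 − δ) = Φ(0.635) = 0.7372.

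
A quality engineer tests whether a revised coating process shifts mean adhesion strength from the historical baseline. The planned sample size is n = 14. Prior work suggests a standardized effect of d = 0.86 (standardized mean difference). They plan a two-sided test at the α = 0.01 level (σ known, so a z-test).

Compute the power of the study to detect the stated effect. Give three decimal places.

Power ≈ 0.740

Noncentrality parameter: δ = d·√n = 0.86 × √14 = 3.2178
Critical value for a two-sided test at α = 0.01: z_{α/2} = 2.576.
Power = Φ(δ − 2.576) + Φ(−δ − 2.576) = Φ(0.642) + Φ(-5.794) = 0.7396 + 0.0000 = 0.7396.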